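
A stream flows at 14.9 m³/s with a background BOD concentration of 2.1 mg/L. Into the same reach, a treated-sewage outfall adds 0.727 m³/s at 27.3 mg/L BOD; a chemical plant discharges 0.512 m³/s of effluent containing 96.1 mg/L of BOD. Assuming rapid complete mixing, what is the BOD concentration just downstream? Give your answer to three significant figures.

Mixed concentration C = ΣQC/ΣQ = (14.90·2.100 + 0.7270·27.30 + 0.5120·96.10) / 16.14 = 100.3/16.14 = 6.217 mg/L.

6.22 mg/L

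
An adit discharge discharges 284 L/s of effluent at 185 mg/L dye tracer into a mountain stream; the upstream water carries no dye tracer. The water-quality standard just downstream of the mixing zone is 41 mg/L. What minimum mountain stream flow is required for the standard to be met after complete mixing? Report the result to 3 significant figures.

Set C_mix = 41: (Q·0 + 284.0·185.0) / (Q + 284.0) = 41
→ Q = 284.0·(185.0 − 41)/(41 − 0) = 997.5 L/s.

997 L/s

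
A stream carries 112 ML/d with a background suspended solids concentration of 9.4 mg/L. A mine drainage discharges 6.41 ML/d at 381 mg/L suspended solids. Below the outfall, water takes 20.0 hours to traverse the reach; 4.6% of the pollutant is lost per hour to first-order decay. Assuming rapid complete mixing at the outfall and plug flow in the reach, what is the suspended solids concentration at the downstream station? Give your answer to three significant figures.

Conservation of mass: C = (112.0·9.400 + 6.410·381.0) / 118.4 = 3495/118.4 = 29.52 mg/L.
4.6%/h lost → k = −ln(1 − 0.046) = 0.04709 h⁻¹.
First-order decay: C = 29.52·exp(−k·t) = 29.52·0.3899 = 11.51 mg/L.

11.5 mg/L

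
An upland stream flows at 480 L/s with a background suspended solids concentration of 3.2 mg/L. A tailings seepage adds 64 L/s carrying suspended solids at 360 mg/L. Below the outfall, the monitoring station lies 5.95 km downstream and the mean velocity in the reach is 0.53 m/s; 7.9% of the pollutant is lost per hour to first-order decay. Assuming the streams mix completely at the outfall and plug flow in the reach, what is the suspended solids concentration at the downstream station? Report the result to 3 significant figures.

After mixing, C = (480.0·3.200 + 64.00·360.0) / 544.0 = 24580/544.0 = 45.18 mg/L.
Travel time t = 5.95·1000 / 0.53 = 11230 s = 3.118 h.
7.9%/h lost → k = −ln(1 − 0.079) = 0.08230 h⁻¹.
First-order decay: C = 45.18·exp(−k·t) = 45.18·0.7737 = 34.95 mg/L.

35.0 mg/L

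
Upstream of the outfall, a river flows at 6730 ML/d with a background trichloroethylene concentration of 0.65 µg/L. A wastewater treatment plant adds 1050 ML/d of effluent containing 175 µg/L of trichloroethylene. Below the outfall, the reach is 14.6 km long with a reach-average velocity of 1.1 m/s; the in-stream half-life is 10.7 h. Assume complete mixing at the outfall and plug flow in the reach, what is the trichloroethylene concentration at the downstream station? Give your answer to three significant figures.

After mixing, C = (6730·0.6500 + 1050·175.0) / 7780 = 188100/7780 = 24.18 µg/L.
Travel time t = 14.6·1000 / 1.1 = 13270 s = 3.687 h.
Half-life 10.7 h → k = ln 2 / 10.7 = 0.06478 h⁻¹ = 1.555 d⁻¹.
After decay, C = 24.18 × e^(−kt) = 24.18 × 0.7875 = 19.04 µg/L.

19.0 µg/L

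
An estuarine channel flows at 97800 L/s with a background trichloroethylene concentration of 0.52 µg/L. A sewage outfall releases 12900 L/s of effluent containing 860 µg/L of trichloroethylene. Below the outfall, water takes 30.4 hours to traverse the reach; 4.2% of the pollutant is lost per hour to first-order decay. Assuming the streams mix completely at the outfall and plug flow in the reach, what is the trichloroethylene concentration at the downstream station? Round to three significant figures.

Conservation of mass: C = (97800·0.5200 + 12900·860.0) / 110700 = 11140000/110700 = 100.7 µg/L.
4.2%/h lost → k = −ln(1 − 0.042) = 0.04291 h⁻¹.
Applying C = C₀e^(−kt): 100.7 × 0.2713 = 27.32 µg/L.

27.3 µg/L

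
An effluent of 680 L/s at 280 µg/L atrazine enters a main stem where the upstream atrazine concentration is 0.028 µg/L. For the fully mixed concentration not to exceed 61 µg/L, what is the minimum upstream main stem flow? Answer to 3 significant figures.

Set C_mix = 61: (Q·0.02800 + 680.0·280.0) / (Q + 680.0) = 61
→ Q = 680.0·(280.0 − 61)/(61 − 0.02800) = 2442 L/s.

2440 L/s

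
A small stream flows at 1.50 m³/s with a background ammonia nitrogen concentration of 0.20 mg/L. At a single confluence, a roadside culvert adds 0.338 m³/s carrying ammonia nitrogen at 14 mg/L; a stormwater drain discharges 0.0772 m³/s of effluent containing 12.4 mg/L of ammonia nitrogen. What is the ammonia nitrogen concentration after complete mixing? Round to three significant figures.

3.13 mg/L

Conservation of mass: C = (1.500·0.2000 + 0.3380·14.00 + 0.07720·12.40) / 1.915 = 5.989/1.915 = 3.127 mg/L.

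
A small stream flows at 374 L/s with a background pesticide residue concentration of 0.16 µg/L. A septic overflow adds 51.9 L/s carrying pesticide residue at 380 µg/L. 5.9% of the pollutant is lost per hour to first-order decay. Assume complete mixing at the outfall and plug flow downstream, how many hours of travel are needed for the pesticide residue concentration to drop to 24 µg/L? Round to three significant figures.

Mass balance: C = (374.0·0.1600 + 51.90·380.0) / 425.9 = 19780/425.9 = 46.45 µg/L.
5.9%/h lost → k = −ln(1 − 0.059) = 0.06081 h⁻¹.
46.45·exp(−k·t) = 24 → t = ln(46.45/24)/k = 39090 s = 10.86 h.

10.9 h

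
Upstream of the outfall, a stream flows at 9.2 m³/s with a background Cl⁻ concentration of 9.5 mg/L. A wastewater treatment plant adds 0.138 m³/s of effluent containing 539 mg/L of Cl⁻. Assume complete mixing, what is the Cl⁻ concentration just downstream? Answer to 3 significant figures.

17.3 mg/L

Mass balance: C = (9.200·9.500 + 0.1380·539.0) / 9.338 = 161.8/9.338 = 17.33 mg/L.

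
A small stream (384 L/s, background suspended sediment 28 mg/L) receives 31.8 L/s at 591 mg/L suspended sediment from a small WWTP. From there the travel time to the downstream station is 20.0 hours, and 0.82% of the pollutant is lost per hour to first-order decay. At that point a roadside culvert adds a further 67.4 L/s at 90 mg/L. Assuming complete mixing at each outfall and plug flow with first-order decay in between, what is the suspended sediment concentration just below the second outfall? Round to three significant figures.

Conservation of mass: C = (384.0·28.00 + 31.80·591.0) / 415.8 = 29550/415.8 = 71.06 mg/L; combined flow 415.8 L/s.
0.82%/h lost → k = −ln(1 − 0.0082) = 0.008234 h⁻¹.
First-order decay: C = 71.06·exp(−k·t) = 71.06·0.8482 = 60.27 mg/L.
Second outfall: C = (415.8·60.27 + 67.40·90.00)/483.2 = 64.42 mg/L.

64.4 mg/L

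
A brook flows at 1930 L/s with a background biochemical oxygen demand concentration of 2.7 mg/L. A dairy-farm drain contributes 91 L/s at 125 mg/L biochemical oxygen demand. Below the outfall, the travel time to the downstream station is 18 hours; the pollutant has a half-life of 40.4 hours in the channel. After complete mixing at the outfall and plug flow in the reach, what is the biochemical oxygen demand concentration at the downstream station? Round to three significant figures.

Mass balance: C = (1930·2.700 + 91.00·125.0) / 2021 = 16590/2021 = 8.207 mg/L.
Half-life 40.4 h → k = ln 2 / 40.4 = 0.01716 h⁻¹ = 0.4118 d⁻¹.
Decay over the reach: 8.207·exp(−kt) = 8.207·0.7343 = 6.026 mg/L.

6.03 mg/L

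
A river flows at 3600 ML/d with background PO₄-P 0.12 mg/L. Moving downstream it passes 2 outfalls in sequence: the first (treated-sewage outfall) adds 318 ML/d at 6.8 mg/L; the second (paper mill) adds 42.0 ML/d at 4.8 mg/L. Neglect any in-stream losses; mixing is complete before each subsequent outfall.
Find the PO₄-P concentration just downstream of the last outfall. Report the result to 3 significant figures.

Below outfall 1: Q → 3918 ML/d, C = (3600·0.1200 + 318.0·6.800)/3918 = 0.6622 mg/L.
Below outfall 2: Q → 3960 ML/d, C = (3918·0.6622 + 42.00·4.800)/3960 = 0.7061 mg/L.

0.706 mg/L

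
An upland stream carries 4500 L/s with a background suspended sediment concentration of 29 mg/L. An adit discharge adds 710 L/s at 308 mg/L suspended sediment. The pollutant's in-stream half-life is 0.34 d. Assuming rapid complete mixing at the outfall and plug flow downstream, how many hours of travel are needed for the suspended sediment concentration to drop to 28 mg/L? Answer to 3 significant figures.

10.3 h

Conservation of mass: C = (4500·29.00 + 710.0·308.0) / 5210 = 349200/5210 = 67.02 mg/L.
Half-life 0.34 d → k = ln 2 / 0.34 = 2.039 d⁻¹.
67.02·exp(−k·t) = 28 → t = ln(67.02/28)/k = 36990 s = 10.27 h.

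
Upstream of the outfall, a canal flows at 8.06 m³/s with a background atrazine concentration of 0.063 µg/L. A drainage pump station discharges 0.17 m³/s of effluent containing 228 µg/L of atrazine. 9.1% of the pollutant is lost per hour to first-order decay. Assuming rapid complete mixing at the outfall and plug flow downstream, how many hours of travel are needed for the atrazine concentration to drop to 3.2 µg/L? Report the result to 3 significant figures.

Mass balance: C = (8.060·0.06300 + 0.1700·228.0) / 8.230 = 39.27/8.230 = 4.771 µg/L.
9.1%/h lost → k = −ln(1 − 0.091) = 0.09541 h⁻¹.
4.771·exp(−k·t) = 3.2 → t = ln(4.771/3.2)/k = 15070 s = 4.187 h.

4.19 h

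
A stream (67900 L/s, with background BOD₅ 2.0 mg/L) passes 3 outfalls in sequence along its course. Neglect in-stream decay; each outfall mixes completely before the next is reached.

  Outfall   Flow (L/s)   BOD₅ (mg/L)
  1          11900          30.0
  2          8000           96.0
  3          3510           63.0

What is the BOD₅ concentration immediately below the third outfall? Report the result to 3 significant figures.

16.2 mg/L

Outfall 1: combined Q = 79800 L/s; C = (67900·2.000 + 11900·30.00)/79800 = 6.175 mg/L.
Outfall 2: combined Q = 87800 L/s; C = (79800·6.175 + 8000·96.00)/87800 = 14.36 mg/L.
Outfall 3: combined Q = 91310 L/s; C = (87800·14.36 + 3510·63.00)/91310 = 16.23 mg/L.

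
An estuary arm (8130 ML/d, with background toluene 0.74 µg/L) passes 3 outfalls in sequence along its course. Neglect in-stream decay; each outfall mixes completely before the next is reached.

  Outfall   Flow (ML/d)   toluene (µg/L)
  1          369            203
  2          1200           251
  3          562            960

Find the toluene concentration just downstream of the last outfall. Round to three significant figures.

After outfall 1: Q = 8130 + 369.0 = 8499 ML/d; C = (8130·0.7400 + 369.0·203.0)/8499 = 9.521 µg/L.
After outfall 2: Q = 8499 + 1200 = 9699 ML/d; C = (8499·9.521 + 1200·251.0)/9699 = 39.40 µg/L.
After outfall 3: Q = 9699 + 562.0 = 10260 ML/d; C = (9699·39.40 + 562.0·960.0)/10260 = 89.82 µg/L.

89.8 µg/L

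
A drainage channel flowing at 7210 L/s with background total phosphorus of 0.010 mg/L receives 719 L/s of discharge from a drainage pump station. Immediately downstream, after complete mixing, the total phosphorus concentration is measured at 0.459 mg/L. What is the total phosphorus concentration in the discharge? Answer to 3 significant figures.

4.96 mg/L

Mass balance: 7210·0.01000 + 719.0·Cₑ = 7929·0.4590
→ Cₑ = (7929·0.4590 − 7210·0.01000) / 719.0 = 4.961 mg/L.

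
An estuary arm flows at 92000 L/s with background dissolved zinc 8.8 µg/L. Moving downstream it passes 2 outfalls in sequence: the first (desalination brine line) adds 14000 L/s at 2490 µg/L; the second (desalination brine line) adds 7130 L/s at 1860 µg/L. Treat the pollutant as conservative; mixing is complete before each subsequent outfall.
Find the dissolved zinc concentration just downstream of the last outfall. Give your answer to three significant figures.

Below outfall 1: Q → 106000 L/s, C = (92000·8.800 + 14000·2490)/106000 = 336.5 µg/L.
Below outfall 2: Q → 113100 L/s, C = (106000·336.5 + 7130·1860)/113100 = 432.5 µg/L.

433 µg/L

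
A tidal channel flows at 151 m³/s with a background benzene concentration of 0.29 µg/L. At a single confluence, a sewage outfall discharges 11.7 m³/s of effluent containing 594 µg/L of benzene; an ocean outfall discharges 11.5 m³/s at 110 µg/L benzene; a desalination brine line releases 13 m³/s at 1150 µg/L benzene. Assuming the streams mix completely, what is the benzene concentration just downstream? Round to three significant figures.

124 µg/L

Mass balance: C = (151.0·0.2900 + 11.70·594.0 + 11.50·110.0 + 13.00·1150) / 187.2 = 23210/187.2 = 124.0 µg/L.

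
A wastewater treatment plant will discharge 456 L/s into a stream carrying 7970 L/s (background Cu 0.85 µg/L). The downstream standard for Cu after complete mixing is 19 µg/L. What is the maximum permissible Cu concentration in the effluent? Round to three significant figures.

At the limit, (Qr·Cr + Qe·Cₑ)/(Qr + Qe) = 19:
Cₑ = (8426·19 − 7970·0.8500) / 456.0 = 336.2 µg/L.

336 µg/L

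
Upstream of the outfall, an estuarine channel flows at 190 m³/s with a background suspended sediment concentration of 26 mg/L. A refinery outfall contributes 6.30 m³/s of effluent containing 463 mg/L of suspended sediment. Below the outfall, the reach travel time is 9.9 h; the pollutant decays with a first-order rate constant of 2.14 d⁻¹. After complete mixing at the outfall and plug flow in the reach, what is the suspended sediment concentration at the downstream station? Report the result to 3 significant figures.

Conservation of mass: C = (190.0·26.00 + 6.300·463.0) / 196.3 = 7857/196.3 = 40.02 mg/L.
Applying C = C₀e^(−kt): 40.02 × 0.4136 = 16.56 mg/L.

16.6 mg/L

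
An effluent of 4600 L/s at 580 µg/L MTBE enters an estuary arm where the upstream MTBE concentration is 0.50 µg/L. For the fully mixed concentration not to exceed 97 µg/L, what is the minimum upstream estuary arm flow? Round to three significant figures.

23000 L/s

Set C_mix = 97: (Q·0.5000 + 4600·580.0) / (Q + 4600) = 97
→ Q = 4600·(580.0 − 97)/(97 − 0.5000) = 23020 L/s.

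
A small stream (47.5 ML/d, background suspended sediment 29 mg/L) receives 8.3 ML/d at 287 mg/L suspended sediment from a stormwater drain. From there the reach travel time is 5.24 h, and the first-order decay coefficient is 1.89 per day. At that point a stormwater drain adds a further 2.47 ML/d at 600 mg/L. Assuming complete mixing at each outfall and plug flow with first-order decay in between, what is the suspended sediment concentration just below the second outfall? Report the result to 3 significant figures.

68.1 mg/L

Mixed concentration C = ΣQC/ΣQ = (47.50·29.00 + 8.300·287.0) / 55.80 = 3760/55.80 = 67.38 mg/L; combined flow 55.80 ML/d.
After decay, C = 67.38 × e^(−kt) = 67.38 × 0.6619 = 44.60 mg/L.
At the second outfall, C = (55.80·44.60 + 2.470·600.0) / (55.80 + 2.470) = 68.14 mg/L.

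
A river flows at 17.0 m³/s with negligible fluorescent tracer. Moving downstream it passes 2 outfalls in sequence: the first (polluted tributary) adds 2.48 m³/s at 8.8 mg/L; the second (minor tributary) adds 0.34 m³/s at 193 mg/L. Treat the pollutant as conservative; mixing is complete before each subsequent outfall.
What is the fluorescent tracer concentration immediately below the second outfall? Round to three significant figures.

Outfall 1: combined Q = 19.48 m³/s; C = (17.00·0 + 2.480·8.800)/19.48 = 1.120 mg/L.
Outfall 2: combined Q = 19.82 m³/s; C = (19.48·1.120 + 0.3400·193.0)/19.82 = 4.412 mg/L.

4.41 mg/L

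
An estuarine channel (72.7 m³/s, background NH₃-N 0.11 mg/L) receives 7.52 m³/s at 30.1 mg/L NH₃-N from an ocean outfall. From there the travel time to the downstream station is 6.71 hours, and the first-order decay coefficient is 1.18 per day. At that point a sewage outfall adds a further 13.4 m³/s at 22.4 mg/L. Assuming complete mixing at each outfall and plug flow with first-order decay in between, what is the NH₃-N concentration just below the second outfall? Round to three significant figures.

Flow-weighted average: C = (72.70·0.1100 + 7.520·30.10) / 80.22 = 234.3/80.22 = 2.921 mg/L; combined flow 80.22 m³/s.
Applying C = C₀e^(−kt): 2.921 × 0.7190 = 2.100 mg/L.
Second outfall: C = (80.22·2.100 + 13.40·22.40)/93.62 = 5.006 mg/L.

5.01 mg/L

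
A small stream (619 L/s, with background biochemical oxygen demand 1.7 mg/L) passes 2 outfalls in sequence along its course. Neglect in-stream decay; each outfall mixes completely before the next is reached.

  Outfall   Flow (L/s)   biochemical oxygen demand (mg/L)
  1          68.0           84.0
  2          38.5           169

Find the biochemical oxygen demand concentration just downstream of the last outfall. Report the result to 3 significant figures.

18.3 mg/L

Outfall 1: combined Q = 687.0 L/s; C = (619.0·1.700 + 68.00·84.00)/687.0 = 9.846 mg/L.
Outfall 2: combined Q = 725.5 L/s; C = (687.0·9.846 + 38.50·169.0)/725.5 = 18.29 mg/L.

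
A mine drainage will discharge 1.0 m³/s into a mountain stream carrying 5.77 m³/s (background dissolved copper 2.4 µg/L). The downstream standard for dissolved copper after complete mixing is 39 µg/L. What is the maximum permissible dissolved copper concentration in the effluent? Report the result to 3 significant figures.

250 µg/L

At the limit, (Qr·Cr + Qe·Cₑ)/(Qr + Qe) = 39:
Cₑ = (6.770·39 − 5.770·2.400) / 1.000 = 250.2 µg/L.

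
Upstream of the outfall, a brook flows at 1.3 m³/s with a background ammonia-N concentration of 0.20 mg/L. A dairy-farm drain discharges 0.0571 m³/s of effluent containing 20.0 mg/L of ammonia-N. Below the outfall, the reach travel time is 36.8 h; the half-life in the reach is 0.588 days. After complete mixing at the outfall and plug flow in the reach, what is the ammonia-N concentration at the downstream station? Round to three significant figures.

Conservation of mass: C = (1.300·0.2000 + 0.05710·20.00) / 1.357 = 1.402/1.357 = 1.033 mg/L.
Half-life 0.588 d → k = ln 2 / 0.588 = 1.179 d⁻¹.
Applying C = C₀e^(−kt): 1.033 × 0.1641 = 0.1695 mg/L.

0.169 mg/L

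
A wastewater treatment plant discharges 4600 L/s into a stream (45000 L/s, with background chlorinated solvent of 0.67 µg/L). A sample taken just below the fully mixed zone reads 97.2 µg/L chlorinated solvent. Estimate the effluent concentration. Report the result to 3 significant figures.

1040 µg/L

Mass balance: 45000·0.6700 + 4600·Cₑ = 49600·97.20
→ Cₑ = (49600·97.20 − 45000·0.6700) / 4600 = 1042 µg/L.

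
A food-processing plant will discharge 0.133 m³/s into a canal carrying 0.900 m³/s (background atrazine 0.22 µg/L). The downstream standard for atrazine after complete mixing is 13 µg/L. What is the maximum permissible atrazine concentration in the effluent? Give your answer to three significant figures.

At the limit, (Qr·Cr + Qe·Cₑ)/(Qr + Qe) = 13:
Cₑ = (1.033·13 − 0.9000·0.2200) / 0.1330 = 99.48 µg/L.

99.5 µg/L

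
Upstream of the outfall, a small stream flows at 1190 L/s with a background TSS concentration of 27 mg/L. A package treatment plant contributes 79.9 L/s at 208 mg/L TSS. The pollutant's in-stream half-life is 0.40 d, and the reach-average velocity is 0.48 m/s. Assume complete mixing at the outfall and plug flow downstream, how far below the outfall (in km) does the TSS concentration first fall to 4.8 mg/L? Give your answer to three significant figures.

Conservation of mass: C = (1190·27.00 + 79.90·208.0) / 1270 = 48750/1270 = 38.39 mg/L.
Half-life 0.40 d → k = ln 2 / 0.40 = 1.733 d⁻¹.
Set 38.39·exp(−k·t) = 4.8 → t = ln(38.39/4.8)/k = 103700 s = 28.80 h.
Distance = v·t = 0.48·103700 = 49760 m = 49.76 km.

49.8 km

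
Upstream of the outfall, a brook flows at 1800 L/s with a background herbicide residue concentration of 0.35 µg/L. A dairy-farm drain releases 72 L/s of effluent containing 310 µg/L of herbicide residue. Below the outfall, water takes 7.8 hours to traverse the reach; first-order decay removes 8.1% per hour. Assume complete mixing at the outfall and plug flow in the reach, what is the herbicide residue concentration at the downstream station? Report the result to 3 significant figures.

Mass balance: C = (1800·0.3500 + 72.00·310.0) / 1872 = 22950/1872 = 12.26 µg/L.
8.1%/h lost → k = −ln(1 − 0.081) = 0.08447 h⁻¹.
After decay, C = 12.26 × e^(−kt) = 12.26 × 0.5174 = 6.344 µg/L.

6.34 µg/L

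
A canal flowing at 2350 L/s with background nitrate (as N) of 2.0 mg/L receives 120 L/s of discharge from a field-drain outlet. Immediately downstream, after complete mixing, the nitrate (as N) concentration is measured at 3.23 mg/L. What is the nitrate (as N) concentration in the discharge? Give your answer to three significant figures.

27.3 mg/L

Mass balance: 2350·2.000 + 120.0·Cₑ = 2470·3.230
→ Cₑ = (2470·3.230 − 2350·2.000) / 120.0 = 27.32 mg/L.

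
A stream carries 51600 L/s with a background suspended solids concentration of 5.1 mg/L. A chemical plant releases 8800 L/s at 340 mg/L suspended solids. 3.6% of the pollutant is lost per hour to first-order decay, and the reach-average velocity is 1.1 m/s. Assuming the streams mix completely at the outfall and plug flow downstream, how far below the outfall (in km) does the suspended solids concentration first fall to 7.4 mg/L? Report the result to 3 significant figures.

214 km

Flow-weighted average: C = (51600·5.100 + 8800·340.0) / 60400 = 3255000/60400 = 53.89 mg/L.
3.6%/h lost → k = −ln(1 − 0.036) = 0.03666 h⁻¹.
Set 53.89·exp(−k·t) = 7.4 → t = ln(53.89/7.4)/k = 195000 s = 54.15 h.
Distance = v·t = 1.1·195000 = 214500 m = 214.5 km.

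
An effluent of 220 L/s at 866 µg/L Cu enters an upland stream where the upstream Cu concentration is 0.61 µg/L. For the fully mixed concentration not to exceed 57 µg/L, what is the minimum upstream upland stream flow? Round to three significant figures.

Set C_mix = 57: (Q·0.6100 + 220.0·866.0) / (Q + 220.0) = 57
→ Q = 220.0·(866.0 − 57)/(57 − 0.6100) = 3156 L/s.

3160 L/s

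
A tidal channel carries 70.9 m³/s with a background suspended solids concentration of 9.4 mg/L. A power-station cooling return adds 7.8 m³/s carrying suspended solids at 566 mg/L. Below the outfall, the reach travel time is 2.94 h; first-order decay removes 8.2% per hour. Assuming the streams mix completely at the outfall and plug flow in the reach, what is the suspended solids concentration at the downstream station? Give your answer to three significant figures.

50.2 mg/L

Conservation of mass: C = (70.90·9.400 + 7.800·566.0) / 78.70 = 5081/78.70 = 64.56 mg/L.
8.2%/h lost → k = −ln(1 − 0.082) = 0.08556 h⁻¹.
First-order decay: C = 64.56·exp(−k·t) = 64.56·0.7776 = 50.21 mg/L.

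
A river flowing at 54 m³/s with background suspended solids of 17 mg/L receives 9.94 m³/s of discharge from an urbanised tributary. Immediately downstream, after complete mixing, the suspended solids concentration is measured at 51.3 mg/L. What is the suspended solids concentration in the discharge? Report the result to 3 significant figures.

Mass balance: 54.00·17.00 + 9.940·Cₑ = 63.94·51.30
→ Cₑ = (63.94·51.30 − 54.00·17.00) / 9.940 = 237.6 mg/L.

238 mg/L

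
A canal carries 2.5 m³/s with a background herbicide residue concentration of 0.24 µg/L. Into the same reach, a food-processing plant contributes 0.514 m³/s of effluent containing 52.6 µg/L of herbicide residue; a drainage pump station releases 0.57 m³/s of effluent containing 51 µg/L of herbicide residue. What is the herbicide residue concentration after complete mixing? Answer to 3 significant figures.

Flow-weighted average: C = (2.500·0.2400 + 0.5140·52.60 + 0.5700·51.00) / 3.584 = 56.71/3.584 = 15.82 µg/L.

15.8 µg/L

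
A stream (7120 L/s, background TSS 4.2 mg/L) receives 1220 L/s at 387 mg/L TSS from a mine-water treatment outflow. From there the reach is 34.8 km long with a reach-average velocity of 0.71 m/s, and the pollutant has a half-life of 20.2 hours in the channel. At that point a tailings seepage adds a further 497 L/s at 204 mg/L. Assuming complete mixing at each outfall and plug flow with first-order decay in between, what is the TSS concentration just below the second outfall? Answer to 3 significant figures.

Mass balance: C = (7120·4.200 + 1220·387.0) / 8340 = 502000/8340 = 60.20 mg/L; combined flow 8340 L/s.
Travel time t = 34.8·1000 / 0.71 = 49010 s = 13.62 h.
Half-life 20.2 h → k = ln 2 / 20.2 = 0.03431 h⁻¹ = 0.8235 d⁻¹.
First-order decay: C = 60.20·exp(−k·t) = 60.20·0.6268 = 37.73 mg/L.
At the second outfall, C = (8340·37.73 + 497.0·204.0) / (8340 + 497.0) = 47.08 mg/L.

47.1 mg/L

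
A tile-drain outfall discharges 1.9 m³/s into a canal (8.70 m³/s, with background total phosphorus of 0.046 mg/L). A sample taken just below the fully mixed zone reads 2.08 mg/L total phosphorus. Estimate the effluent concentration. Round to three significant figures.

Mass balance: 8.700·0.04600 + 1.900·Cₑ = 10.60·2.080
→ Cₑ = (10.60·2.080 − 8.700·0.04600) / 1.900 = 11.39 mg/L.

11.4 mg/L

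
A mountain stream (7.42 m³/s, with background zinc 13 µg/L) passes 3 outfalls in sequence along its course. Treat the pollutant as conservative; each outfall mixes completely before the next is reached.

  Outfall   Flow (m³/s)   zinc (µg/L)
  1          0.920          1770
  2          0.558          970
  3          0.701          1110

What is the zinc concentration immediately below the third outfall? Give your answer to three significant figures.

Below outfall 1: Q → 8.340 m³/s, C = (7.420·13.00 + 0.9200·1770)/8.340 = 206.8 µg/L.
Below outfall 2: Q → 8.898 m³/s, C = (8.340·206.8 + 0.5580·970.0)/8.898 = 254.7 µg/L.
Below outfall 3: Q → 9.599 m³/s, C = (8.898·254.7 + 0.7010·1110)/9.599 = 317.1 µg/L.

317 µg/L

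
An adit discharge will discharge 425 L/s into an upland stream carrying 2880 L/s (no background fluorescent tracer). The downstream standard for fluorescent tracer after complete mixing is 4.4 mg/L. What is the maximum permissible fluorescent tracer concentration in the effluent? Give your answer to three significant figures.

At the limit, (Qr·Cr + Qe·Cₑ)/(Qr + Qe) = 4.4:
Cₑ = (3305·4.4 − 2880·0) / 425.0 = 34.22 mg/L.

34.2 mg/L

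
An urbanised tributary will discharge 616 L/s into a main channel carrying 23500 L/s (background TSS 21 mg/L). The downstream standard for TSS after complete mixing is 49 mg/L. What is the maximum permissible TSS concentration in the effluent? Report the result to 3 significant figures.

1120 mg/L

At the limit, (Qr·Cr + Qe·Cₑ)/(Qr + Qe) = 49:
Cₑ = (24120·49 − 23500·21.00) / 616.0 = 1117 mg/L.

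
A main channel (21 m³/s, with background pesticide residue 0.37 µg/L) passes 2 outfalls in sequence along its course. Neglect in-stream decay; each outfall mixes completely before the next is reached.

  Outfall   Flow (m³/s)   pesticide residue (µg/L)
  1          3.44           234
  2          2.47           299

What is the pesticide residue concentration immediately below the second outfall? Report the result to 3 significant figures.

57.6 µg/L

After outfall 1: Q = 21.00 + 3.440 = 24.44 m³/s; C = (21.00·0.3700 + 3.440·234.0)/24.44 = 33.25 µg/L.
After outfall 2: Q = 24.44 + 2.470 = 26.91 m³/s; C = (24.44·33.25 + 2.470·299.0)/26.91 = 57.65 µg/L.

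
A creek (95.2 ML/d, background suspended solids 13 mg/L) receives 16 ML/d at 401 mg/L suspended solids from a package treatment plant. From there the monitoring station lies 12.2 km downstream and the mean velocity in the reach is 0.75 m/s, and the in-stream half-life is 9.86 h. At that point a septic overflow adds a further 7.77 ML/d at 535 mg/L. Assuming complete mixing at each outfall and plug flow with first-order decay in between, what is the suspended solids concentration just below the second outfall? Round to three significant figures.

Mass balance: C = (95.20·13.00 + 16.00·401.0) / 111.2 = 7654/111.2 = 68.83 mg/L; combined flow 111.2 ML/d.
Travel time t = 12.2·1000 / 0.75 = 16270 s = 4.519 h.
Half-life 9.86 h → k = ln 2 / 9.86 = 0.07030 h⁻¹ = 1.687 d⁻¹.
First-order decay: C = 68.83·exp(−k·t) = 68.83·0.7279 = 50.10 mg/L.
Second outfall: C = (111.2·50.10 + 7.770·535.0)/119.0 = 81.77 mg/L.

81.8 mg/L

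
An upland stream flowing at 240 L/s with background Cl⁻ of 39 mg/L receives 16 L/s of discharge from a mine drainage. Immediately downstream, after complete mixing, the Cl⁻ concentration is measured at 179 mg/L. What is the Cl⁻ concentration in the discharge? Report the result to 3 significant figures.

Mass balance: 240.0·39.00 + 16.00·Cₑ = 256.0·179.0
→ Cₑ = (256.0·179.0 − 240.0·39.00) / 16.00 = 2279 mg/L.

2280 mg/L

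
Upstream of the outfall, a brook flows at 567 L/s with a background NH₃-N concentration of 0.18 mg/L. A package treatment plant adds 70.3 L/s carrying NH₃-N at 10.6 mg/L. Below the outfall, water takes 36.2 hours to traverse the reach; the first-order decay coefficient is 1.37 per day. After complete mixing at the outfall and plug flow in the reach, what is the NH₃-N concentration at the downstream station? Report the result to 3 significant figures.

0.168 mg/L

Flow-weighted average: C = (567.0·0.1800 + 70.30·10.60) / 637.3 = 847.2/637.3 = 1.329 mg/L.
First-order decay: C = 1.329·exp(−k·t) = 1.329·0.1266 = 0.1684 mg/L.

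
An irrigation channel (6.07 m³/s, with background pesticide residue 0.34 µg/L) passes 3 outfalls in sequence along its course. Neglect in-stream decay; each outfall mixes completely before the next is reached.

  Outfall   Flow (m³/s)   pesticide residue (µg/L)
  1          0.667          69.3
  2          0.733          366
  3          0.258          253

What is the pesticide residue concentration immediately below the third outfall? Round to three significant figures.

Below outfall 1: Q → 6.737 m³/s, C = (6.070·0.3400 + 0.6670·69.30)/6.737 = 7.167 µg/L.
Below outfall 2: Q → 7.470 m³/s, C = (6.737·7.167 + 0.7330·366.0)/7.470 = 42.38 µg/L.
Below outfall 3: Q → 7.728 m³/s, C = (7.470·42.38 + 0.2580·253.0)/7.728 = 49.41 µg/L.

49.4 µg/L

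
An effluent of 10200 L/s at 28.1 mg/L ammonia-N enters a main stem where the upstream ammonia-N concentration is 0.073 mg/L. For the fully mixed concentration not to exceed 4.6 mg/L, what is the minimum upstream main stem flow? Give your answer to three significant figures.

52900 L/s

Set C_mix = 4.6: (Q·0.07300 + 10200·28.10) / (Q + 10200) = 4.6
→ Q = 10200·(28.10 − 4.6)/(4.6 − 0.07300) = 52950 L/s.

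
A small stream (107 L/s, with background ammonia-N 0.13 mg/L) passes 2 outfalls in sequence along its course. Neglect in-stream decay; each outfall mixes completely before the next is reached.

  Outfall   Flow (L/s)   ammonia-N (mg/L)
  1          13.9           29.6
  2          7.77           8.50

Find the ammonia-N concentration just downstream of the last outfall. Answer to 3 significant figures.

3.82 mg/L

Below outfall 1: Q → 120.9 L/s, C = (107.0·0.1300 + 13.90·29.60)/120.9 = 3.518 mg/L.
Below outfall 2: Q → 128.7 L/s, C = (120.9·3.518 + 7.770·8.500)/128.7 = 3.819 mg/L.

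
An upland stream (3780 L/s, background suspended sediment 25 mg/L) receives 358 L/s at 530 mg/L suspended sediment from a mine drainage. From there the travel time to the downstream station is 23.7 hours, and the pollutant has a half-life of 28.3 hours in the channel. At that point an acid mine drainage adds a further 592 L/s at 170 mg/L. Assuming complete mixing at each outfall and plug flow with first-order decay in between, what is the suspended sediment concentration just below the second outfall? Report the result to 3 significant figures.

54.9 mg/L

Flow-weighted average: C = (3780·25.00 + 358.0·530.0) / 4138 = 284200/4138 = 68.69 mg/L; combined flow 4138 L/s.
Half-life 28.3 h → k = ln 2 / 28.3 = 0.02449 h⁻¹ = 0.5878 d⁻¹.
First-order decay: C = 68.69·exp(−k·t) = 68.69·0.5596 = 38.44 mg/L.
Second outfall: C = (4138·38.44 + 592.0·170.0)/4730 = 54.91 mg/L.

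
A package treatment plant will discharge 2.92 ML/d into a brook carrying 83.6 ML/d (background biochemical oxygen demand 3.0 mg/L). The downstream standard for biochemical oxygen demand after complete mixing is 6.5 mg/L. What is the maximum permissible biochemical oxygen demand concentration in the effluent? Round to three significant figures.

107 mg/L

At the limit, (Qr·Cr + Qe·Cₑ)/(Qr + Qe) = 6.5:
Cₑ = (86.52·6.5 − 83.60·3.000) / 2.920 = 106.7 mg/L.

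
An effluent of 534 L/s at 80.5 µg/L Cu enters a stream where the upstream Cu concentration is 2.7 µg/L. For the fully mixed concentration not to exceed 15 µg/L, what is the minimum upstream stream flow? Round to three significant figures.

Set C_mix = 15: (Q·2.700 + 534.0·80.50) / (Q + 534.0) = 15
→ Q = 534.0·(80.50 − 15)/(15 − 2.700) = 2844 L/s.

2840 L/s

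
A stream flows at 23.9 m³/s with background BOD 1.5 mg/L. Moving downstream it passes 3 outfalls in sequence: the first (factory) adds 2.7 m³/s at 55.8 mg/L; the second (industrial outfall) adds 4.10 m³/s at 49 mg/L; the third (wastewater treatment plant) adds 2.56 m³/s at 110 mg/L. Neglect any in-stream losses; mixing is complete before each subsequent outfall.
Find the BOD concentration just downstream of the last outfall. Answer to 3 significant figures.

20.1 mg/L

Outfall 1: combined Q = 26.60 m³/s; C = (23.90·1.500 + 2.700·55.80)/26.60 = 7.012 mg/L.
Outfall 2: combined Q = 30.70 m³/s; C = (26.60·7.012 + 4.100·49.00)/30.70 = 12.62 mg/L.
Outfall 3: combined Q = 33.26 m³/s; C = (30.70·12.62 + 2.560·110.0)/33.26 = 20.11 mg/L.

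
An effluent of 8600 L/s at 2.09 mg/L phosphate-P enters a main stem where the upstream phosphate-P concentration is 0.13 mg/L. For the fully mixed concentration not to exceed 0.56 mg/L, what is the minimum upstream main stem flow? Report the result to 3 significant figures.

30600 L/s

Set C_mix = 0.56: (Q·0.1300 + 8600·2.090) / (Q + 8600) = 0.56
→ Q = 8600·(2.090 − 0.56)/(0.56 − 0.1300) = 30600 L/s.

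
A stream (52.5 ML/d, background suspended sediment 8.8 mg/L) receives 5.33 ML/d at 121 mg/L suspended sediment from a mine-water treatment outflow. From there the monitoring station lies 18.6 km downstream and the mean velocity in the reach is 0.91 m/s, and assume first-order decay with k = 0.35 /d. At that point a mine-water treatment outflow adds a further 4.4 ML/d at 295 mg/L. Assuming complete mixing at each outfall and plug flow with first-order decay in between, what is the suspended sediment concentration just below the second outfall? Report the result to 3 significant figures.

37.2 mg/L

Mixed concentration C = ΣQC/ΣQ = (52.50·8.800 + 5.330·121.0) / 57.83 = 1107/57.83 = 19.14 mg/L; combined flow 57.83 ML/d.
Travel time t = 18.6·1000 / 0.91 = 20440 s = 5.678 h.
After decay, C = 19.14 × e^(−kt) = 19.14 × 0.9205 = 17.62 mg/L.
Second outfall: C = (57.83·17.62 + 4.400·295.0)/62.23 = 37.23 mg/L.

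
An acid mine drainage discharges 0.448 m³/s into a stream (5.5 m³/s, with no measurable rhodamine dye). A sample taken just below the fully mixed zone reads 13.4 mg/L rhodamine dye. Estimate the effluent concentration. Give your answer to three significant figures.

Mass balance: 5.500·0 + 0.4480·Cₑ = 5.948·13.40
→ Cₑ = (5.948·13.40 − 5.500·0) / 0.4480 = 177.9 mg/L.

178 mg/L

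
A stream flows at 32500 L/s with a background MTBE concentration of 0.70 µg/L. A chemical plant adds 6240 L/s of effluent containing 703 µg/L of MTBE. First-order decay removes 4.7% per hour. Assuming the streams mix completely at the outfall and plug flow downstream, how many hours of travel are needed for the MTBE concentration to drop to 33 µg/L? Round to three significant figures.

25.7 h

Mixed concentration C = ΣQC/ΣQ = (32500·0.7000 + 6240·703.0) / 38740 = 4409000/38740 = 113.8 µg/L.
4.7%/h lost → k = −ln(1 − 0.047) = 0.04814 h⁻¹.
113.8·exp(−k·t) = 33 → t = ln(113.8/33)/k = 92590 s = 25.72 h.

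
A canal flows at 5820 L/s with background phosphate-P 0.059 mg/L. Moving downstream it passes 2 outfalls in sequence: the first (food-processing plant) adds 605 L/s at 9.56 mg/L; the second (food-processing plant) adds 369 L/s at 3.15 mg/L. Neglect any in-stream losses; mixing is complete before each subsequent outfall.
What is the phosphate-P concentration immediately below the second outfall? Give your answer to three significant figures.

1.07 mg/L

Outfall 1: combined Q = 6425 L/s; C = (5820·0.05900 + 605.0·9.560)/6425 = 0.9536 mg/L.
Outfall 2: combined Q = 6794 L/s; C = (6425·0.9536 + 369.0·3.150)/6794 = 1.073 mg/L.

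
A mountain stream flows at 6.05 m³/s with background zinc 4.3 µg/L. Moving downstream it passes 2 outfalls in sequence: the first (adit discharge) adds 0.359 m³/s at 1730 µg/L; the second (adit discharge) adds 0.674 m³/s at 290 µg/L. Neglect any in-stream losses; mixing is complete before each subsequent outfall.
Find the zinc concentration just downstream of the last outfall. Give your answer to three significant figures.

After outfall 1: Q = 6.050 + 0.3590 = 6.409 m³/s; C = (6.050·4.300 + 0.3590·1730)/6.409 = 101.0 µg/L.
After outfall 2: Q = 6.409 + 0.6740 = 7.083 m³/s; C = (6.409·101.0 + 0.6740·290.0)/7.083 = 119.0 µg/L.

119 µg/L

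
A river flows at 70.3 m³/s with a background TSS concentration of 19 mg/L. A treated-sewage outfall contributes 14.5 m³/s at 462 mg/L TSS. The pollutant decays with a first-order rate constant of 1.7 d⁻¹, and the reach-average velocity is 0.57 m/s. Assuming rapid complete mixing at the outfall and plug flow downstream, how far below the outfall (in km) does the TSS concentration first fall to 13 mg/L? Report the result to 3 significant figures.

57.5 km

Mass balance: C = (70.30·19.00 + 14.50·462.0) / 84.80 = 8035/84.80 = 94.75 mg/L.
Set 94.75·exp(−k·t) = 13 → t = ln(94.75/13)/k = 100900 s = 28.04 h.
Distance = v·t = 0.57·100900 = 57540 m = 57.54 km.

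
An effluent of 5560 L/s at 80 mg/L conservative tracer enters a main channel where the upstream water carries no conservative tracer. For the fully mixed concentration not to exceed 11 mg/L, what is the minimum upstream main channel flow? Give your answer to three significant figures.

Set C_mix = 11: (Q·0 + 5560·80.00) / (Q + 5560) = 11
→ Q = 5560·(80.00 − 11)/(11 − 0) = 34880 L/s.

34900 L/s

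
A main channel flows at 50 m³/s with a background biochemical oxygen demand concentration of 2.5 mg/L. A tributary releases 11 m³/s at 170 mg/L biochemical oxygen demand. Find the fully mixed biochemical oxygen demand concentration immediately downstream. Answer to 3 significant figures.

After mixing, C = (50.00·2.500 + 11.00·170.0) / 61.00 = 1995/61.00 = 32.70 mg/L.

32.7 mg/L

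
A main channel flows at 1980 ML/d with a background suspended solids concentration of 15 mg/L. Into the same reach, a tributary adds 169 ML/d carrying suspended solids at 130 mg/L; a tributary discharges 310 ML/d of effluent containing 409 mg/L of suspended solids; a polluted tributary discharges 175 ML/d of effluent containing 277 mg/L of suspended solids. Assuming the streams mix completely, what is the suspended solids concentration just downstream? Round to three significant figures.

86.2 mg/L

Conservation of mass: C = (1980·15.00 + 169.0·130.0 + 310.0·409.0 + 175.0·277.0) / 2634 = 226900/2634 = 86.16 mg/L.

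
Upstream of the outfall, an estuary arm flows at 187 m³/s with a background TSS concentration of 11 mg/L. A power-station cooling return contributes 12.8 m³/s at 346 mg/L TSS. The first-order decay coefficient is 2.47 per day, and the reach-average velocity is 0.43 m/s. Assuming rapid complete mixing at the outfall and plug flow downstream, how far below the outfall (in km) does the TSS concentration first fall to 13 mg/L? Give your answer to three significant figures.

13.8 km

Mass balance: C = (187.0·11.00 + 12.80·346.0) / 199.8 = 6486/199.8 = 32.46 mg/L.
Set 32.46·exp(−k·t) = 13 → t = ln(32.46/13)/k = 32010 s = 8.892 h.
Distance = v·t = 0.43·32010 = 13760 m = 13.76 km.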